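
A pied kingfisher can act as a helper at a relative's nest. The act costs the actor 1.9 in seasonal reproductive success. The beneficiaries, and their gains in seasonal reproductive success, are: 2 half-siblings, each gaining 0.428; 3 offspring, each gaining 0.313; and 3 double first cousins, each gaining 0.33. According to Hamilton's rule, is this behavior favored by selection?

Hamilton's rule: the trait is favored when the sum of r·B over every recipient exceeds the actor's cost C.
r to a half-sibling = 0.25 (half-sibs share one parent — one path of length 2: r = (1/2)^2 = 1/4).
r to an offspring = 1/2 (one parent–offspring link: r = (1/2)^1 = 1/2).
r to a double first cousin = 0.25 (double first cousins share both grandparent pairs — four paths of length 4: r = 4·(1/2)^4 = 1/4).
Summing one r·B term per recipient: 2·0.25·0.428 + 3·0.5·0.313 + 3·0.25·0.33 = 0.931.
0.931 < 1.9: the indirect benefit is less than the cost.

No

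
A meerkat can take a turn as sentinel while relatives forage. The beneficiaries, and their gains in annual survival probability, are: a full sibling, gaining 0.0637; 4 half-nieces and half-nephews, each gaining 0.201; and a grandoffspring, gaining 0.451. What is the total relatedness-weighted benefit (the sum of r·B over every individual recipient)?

0.2451

r to a full sibling = 1/2 (full sibs share both parents — two paths of length 2: r = 2·(1/2)^2 = 1/2).
r to a half-niece or half-nephew = 1/8 (half-aunt/uncle↔niece/nephew: one path of length 3: r = (1/2)^3 = 1/8).
r to a grandoffspring = 0.25 (two parent–offspring links: r = (1/2)^2 = 1/4).
Summing one r·B term per recipient: 1·0.5·0.0637 + 4·0.125·0.201 + 1·0.25·0.451 = 0.2451.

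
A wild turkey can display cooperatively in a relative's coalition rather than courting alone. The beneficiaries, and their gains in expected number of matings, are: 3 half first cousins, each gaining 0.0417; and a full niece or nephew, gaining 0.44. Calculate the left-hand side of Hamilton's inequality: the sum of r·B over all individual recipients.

r to a half first cousin = 0.0625 (half first cousins share one grandparent — one path of length 4: r = (1/2)^4 = 1/16).
r to a full niece or nephew = 1/4 (full aunt/uncle↔niece/nephew: two paths of length 3 through the shared grandparent pair: r = 2·(1/2)^3 = 1/4).
Summing one r·B term per recipient: 3·0.0625·0.0417 + 1·0.25·0.44 = 0.11781875.

0.11781875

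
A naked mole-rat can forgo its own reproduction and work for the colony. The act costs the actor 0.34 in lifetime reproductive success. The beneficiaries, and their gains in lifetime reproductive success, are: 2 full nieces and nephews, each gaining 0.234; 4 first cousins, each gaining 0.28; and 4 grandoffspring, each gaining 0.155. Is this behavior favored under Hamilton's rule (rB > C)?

Yes

Hamilton's rule: the trait is favored when the sum of r·B over every recipient exceeds the actor's cost C.
r to a full niece or nephew = 1/4 (full aunt/uncle↔niece/nephew: two paths of length 3 through the shared grandparent pair: r = 2·(1/2)^3 = 1/4).
r to a first cousin = 1/8 (first cousins share one grandparent pair — two paths of length 4: r = 2·(1/2)^4 = 1/8).
r to a grandoffspring = 0.25 (two parent–offspring links: r = (1/2)^2 = 1/4).
Summing one r·B term per recipient: 2·0.25·0.234 + 4·0.125·0.28 + 4·0.25·0.155 = 0.412.
0.412 > 0.34: the indirect benefit exceeds the cost.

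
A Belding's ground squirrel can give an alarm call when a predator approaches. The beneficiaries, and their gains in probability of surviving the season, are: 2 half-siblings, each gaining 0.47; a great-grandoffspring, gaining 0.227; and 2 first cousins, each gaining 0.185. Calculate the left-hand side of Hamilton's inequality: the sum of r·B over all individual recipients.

r to a half-sibling = 0.25 (half-sibs share one parent — one path of length 2: r = (1/2)^2 = 1/4).
r to a great-grandoffspring = 1/8 (three parent–offspring links: r = (1/2)^3 = 1/8).
r to a first cousin = 0.125 (first cousins share one grandparent pair — two paths of length 4: r = 2·(1/2)^4 = 1/8).
Summing one r·B term per recipient: 2·0.25·0.47 + 1·0.125·0.227 + 2·0.125·0.185 = 0.309625.

0.309625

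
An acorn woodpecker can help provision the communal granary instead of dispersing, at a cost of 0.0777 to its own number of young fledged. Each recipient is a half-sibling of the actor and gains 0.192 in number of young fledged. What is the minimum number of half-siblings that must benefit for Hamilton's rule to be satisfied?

r to a half-sibling = 1/4 (half-sibs share one parent — one path of length 2: r = (1/2)^2 = 1/4).
Hamilton's rule: n·r·B > C  ⇒  n > C/(r·B) = 0.0777/(0.25·0.192) = 1.619.
The smallest integer exceeding 1.619 is 2.

2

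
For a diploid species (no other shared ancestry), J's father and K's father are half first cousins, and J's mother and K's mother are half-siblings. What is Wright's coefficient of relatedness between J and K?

Independent pedigree routes through distinct common ancestors add.
J and K are related in two ways: half second cousins through their fathers (r = 1/64) and half first cousins through their mothers (r = 1/16).
r = 1/64 + 1/16 = 0.078125.

0.078125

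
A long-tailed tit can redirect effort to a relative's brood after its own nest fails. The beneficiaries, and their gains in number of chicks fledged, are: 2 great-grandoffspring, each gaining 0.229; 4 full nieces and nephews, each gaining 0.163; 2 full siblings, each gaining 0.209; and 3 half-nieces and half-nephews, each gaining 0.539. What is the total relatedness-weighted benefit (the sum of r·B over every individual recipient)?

r to a great-grandoffspring = 1/8 (three parent–offspring links: r = (1/2)^3 = 1/8).
r to a full niece or nephew = 0.25 (full aunt/uncle↔niece/nephew: two paths of length 3 through the shared grandparent pair: r = 2·(1/2)^3 = 1/4).
r to a full sibling = 0.5 (full sibs share both parents — two paths of length 2: r = 2·(1/2)^2 = 1/2).
r to a half-niece or half-nephew = 1/8 (half-aunt/uncle↔niece/nephew: one path of length 3: r = (1/2)^3 = 1/8).
Summing one r·B term per recipient: 2·0.125·0.229 + 4·0.25·0.163 + 2·0.5·0.209 + 3·0.125·0.539 = 0.631375.

0.631375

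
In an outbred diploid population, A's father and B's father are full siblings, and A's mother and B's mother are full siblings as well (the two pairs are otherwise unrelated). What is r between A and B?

Wright's path rule: contributions from independent ancestry routes add.
A and B are related in two ways: first cousins through their fathers (r = 1/8) and first cousins through their mothers (r = 1/8) — i.e. double first cousins.
r = 1/8 + 1/8 = 1/4 = 0.25.

0.25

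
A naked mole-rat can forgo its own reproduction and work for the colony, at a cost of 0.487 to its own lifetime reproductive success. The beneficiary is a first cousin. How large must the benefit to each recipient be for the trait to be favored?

r to a first cousin = 1/8 (first cousins share one grandparent pair — two paths of length 4: r = 2·(1/2)^4 = 1/8).
Hamilton's rule with n recipients of equal r: n·r·B > C, so B > C/(n·r) = 0.487/(1·0.125) = 3.896.

3.896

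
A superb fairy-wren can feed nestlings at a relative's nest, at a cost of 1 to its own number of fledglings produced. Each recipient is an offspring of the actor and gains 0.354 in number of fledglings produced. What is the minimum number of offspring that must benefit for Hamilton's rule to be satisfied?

6

r to an offspring = 1/2 (one parent–offspring link: r = (1/2)^1 = 1/2).
Hamilton's rule: n·r·B > C  ⇒  n > C/(r·B) = 1/(0.5·0.354) = 5.65.
The smallest integer exceeding 5.65 is 6.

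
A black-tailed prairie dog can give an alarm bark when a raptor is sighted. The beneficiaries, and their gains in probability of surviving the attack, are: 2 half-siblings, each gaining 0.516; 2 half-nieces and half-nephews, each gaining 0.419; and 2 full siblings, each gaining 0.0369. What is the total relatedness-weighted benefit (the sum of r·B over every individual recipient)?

0.39965

r to a half-sibling = 1/4 (half-sibs share one parent — one path of length 2: r = (1/2)^2 = 1/4).
r to a half-niece or half-nephew = 1/8 (half-aunt/uncle↔niece/nephew: one path of length 3: r = (1/2)^3 = 1/8).
r to a full sibling = 0.5 (full sibs share both parents — two paths of length 2: r = 2·(1/2)^2 = 1/2).
Summing one r·B term per recipient: 2·0.25·0.516 + 2·0.125·0.419 + 2·0.5·0.0369 = 0.39965.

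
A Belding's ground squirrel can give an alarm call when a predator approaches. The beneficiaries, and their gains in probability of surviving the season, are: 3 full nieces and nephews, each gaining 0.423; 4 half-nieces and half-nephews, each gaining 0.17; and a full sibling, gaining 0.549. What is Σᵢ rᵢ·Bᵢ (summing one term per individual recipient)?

0.67675

r to a full niece or nephew = 0.25 (full aunt/uncle↔niece/nephew: two paths of length 3 through the shared grandparent pair: r = 2·(1/2)^3 = 1/4).
r to a half-niece or half-nephew = 0.125 (half-aunt/uncle↔niece/nephew: one path of length 3: r = (1/2)^3 = 1/8).
r to a full sibling = 0.5 (full sibs share both parents — two paths of length 2: r = 2·(1/2)^2 = 1/2).
Summing one r·B term per recipient: 3·0.25·0.423 + 4·0.125·0.17 + 1·0.5·0.549 = 0.67675.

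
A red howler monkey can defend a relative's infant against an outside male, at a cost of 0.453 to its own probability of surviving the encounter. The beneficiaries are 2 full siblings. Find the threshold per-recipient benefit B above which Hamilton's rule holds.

0.453

r to a full sibling = 1/2 (full sibs share both parents — two paths of length 2: r = 2·(1/2)^2 = 1/2).
Hamilton's rule with n recipients of equal r: n·r·B > C, so B > C/(n·r) = 0.453/(2·0.5) = 0.453.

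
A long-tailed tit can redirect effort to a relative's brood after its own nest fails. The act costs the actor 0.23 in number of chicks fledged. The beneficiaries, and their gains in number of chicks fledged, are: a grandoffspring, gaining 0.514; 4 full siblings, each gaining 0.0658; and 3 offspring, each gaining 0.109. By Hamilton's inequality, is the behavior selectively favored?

Yes

Hamilton's rule: the trait is favored when the sum of r·B over every recipient exceeds the actor's cost C.
r to a grandoffspring = 0.25 (two parent–offspring links: r = (1/2)^2 = 1/4).
r to a full sibling = 0.5 (full sibs share both parents — two paths of length 2: r = 2·(1/2)^2 = 1/2).
r to an offspring = 1/2 (one parent–offspring link: r = (1/2)^1 = 1/2).
Summing one r·B term per recipient: 1·0.25·0.514 + 4·0.5·0.0658 + 3·0.5·0.109 = 0.4236.
0.4236 > 0.23: the indirect benefit exceeds the cost.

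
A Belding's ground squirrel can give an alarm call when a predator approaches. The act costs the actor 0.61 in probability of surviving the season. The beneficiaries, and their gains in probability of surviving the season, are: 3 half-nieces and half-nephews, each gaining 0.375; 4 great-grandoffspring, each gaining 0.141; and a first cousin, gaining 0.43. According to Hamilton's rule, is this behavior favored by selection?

Hamilton's rule: the trait is favored when the sum of r·B over every recipient exceeds the actor's cost C.
r to a half-niece or half-nephew = 1/8 (half-aunt/uncle↔niece/nephew: one path of length 3: r = (1/2)^3 = 1/8).
r to a great-grandoffspring = 1/8 (three parent–offspring links: r = (1/2)^3 = 1/8).
r to a first cousin = 0.125 (first cousins share one grandparent pair — two paths of length 4: r = 2·(1/2)^4 = 1/8).
Summing one r·B term per recipient: 3·0.125·0.375 + 4·0.125·0.141 + 1·0.125·0.43 = 0.264875.
0.264875 < 0.61: the indirect benefit is less than the cost.

No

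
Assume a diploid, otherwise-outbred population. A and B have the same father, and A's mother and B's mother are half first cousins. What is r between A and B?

0.265625

Wright's path rule: contributions from independent ancestry routes add.
A and B are related in two ways: half-sibs through their shared father (r = 1/4) and half second cousins through their mothers (r = 1/64).
r = 1/4 + 1/64 = 0.265625.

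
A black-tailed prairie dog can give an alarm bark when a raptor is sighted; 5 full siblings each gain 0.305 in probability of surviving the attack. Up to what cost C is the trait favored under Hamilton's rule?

r to a full sibling = 1/2 (full sibs share both parents — two paths of length 2: r = 2·(1/2)^2 = 1/2).
Hamilton's rule: n·r·B > C, so the trait is favored while C < n·r·B = 5·0.5·0.305 = 0.7625.

0.7625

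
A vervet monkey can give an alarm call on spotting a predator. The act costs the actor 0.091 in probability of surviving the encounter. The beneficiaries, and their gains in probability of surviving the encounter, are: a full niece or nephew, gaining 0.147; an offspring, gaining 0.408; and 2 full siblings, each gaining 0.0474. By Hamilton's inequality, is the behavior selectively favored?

Yes

Hamilton's rule: the trait is favored when the sum of r·B over every recipient exceeds the actor's cost C.
r to a full niece or nephew = 1/4 (full aunt/uncle↔niece/nephew: two paths of length 3 through the shared grandparent pair: r = 2·(1/2)^3 = 1/4).
r to an offspring = 0.5 (one parent–offspring link: r = (1/2)^1 = 1/2).
r to a full sibling = 1/2 (full sibs share both parents — two paths of length 2: r = 2·(1/2)^2 = 1/2).
Summing one r·B term per recipient: 1·0.25·0.147 + 1·0.5·0.408 + 2·0.5·0.0474 = 0.28815.
0.28815 > 0.091: the indirect benefit exceeds the cost.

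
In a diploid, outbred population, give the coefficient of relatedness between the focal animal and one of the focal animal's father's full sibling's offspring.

0.125

Each parent–offspring link contributes a factor of 1/2, and independent paths through distinct common ancestors add.
First cousins share one grandparent pair — two paths of length 4: r = 2·(1/2)^4 = 1/8.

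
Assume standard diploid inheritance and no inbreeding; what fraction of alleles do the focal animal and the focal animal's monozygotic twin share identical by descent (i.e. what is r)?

Each parent–offspring link contributes a factor of 1/2, and independent paths through distinct common ancestors add.
Monozygotic twins share every allele identical by descent: r = 1.

1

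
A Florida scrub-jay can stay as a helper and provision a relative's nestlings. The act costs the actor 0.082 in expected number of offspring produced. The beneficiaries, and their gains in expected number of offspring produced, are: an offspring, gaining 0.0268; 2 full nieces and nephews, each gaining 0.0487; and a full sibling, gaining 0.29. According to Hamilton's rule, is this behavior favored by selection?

Yes

Hamilton's rule: the trait is favored when the sum of r·B over every recipient exceeds the actor's cost C.
r to an offspring = 0.5 (one parent–offspring link: r = (1/2)^1 = 1/2).
r to a full niece or nephew = 1/4 (full aunt/uncle↔niece/nephew: two paths of length 3 through the shared grandparent pair: r = 2·(1/2)^3 = 1/4).
r to a full sibling = 1/2 (full sibs share both parents — two paths of length 2: r = 2·(1/2)^2 = 1/2).
Summing one r·B term per recipient: 1·0.5·0.0268 + 2·0.25·0.0487 + 1·0.5·0.29 = 0.18275.
0.18275 > 0.082: the indirect benefit exceeds the cost.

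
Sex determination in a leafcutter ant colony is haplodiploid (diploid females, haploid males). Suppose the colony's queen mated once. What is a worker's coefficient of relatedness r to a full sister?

0.75

Haplodiploid full sisters inherit their father's entire haploid genome identically (contributing 1/2) and on average half of their mother's contribution (1/2 · 1/2 = 1/4); r = 1/2 + 1/4 = 3/4.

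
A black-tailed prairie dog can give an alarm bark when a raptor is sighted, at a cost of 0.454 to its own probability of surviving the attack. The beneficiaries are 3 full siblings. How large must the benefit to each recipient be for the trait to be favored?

r to a full sibling = 0.5 (full sibs share both parents — two paths of length 2: r = 2·(1/2)^2 = 1/2).
Hamilton's rule with n recipients of equal r: n·r·B > C, so B > C/(n·r) = 0.454/(3·0.5) = 0.3027.

0.3027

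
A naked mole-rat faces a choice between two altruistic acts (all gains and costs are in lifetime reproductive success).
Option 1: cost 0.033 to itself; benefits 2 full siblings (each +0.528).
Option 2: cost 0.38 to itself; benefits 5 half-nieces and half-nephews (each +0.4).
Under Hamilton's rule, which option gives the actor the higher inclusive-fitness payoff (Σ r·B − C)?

Option 1: r to a full sibling = 0.5.
Option 1: Σ r·B − C = (2·0.5·0.528) − 0.033 = 0.495.
Option 2: r to a half-niece or half-nephew = 0.125.
Option 2: Σ r·B − C = (5·0.125·0.4) − 0.38 = -0.13.
Option 1 has the higher net inclusive-fitness payoff.

Option 1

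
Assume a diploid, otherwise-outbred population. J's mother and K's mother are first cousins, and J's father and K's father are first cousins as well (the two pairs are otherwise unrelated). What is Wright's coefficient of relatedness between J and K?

0.0625

Independent pedigree routes through distinct common ancestors add.
J and K are related in two ways: second cousins through their mothers (r = 1/32) and second cousins through their fathers (r = 1/32).
r = 1/32 + 1/32 = 0.0625.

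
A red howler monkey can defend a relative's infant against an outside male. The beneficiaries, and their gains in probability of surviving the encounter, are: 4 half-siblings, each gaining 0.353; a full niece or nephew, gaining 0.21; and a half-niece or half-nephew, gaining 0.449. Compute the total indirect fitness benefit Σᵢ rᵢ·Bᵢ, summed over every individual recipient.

0.461625

r to a half-sibling = 0.25 (half-sibs share one parent — one path of length 2: r = (1/2)^2 = 1/4).
r to a full niece or nephew = 1/4 (full aunt/uncle↔niece/nephew: two paths of length 3 through the shared grandparent pair: r = 2·(1/2)^3 = 1/4).
r to a half-niece or half-nephew = 1/8 (half-aunt/uncle↔niece/nephew: one path of length 3: r = (1/2)^3 = 1/8).
Summing one r·B term per recipient: 4·0.25·0.353 + 1·0.25·0.21 + 1·0.125·0.449 = 0.461625.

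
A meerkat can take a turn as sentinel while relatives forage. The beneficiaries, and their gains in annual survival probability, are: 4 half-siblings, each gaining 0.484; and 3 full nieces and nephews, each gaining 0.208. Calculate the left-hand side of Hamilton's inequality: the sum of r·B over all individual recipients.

0.64

r to a half-sibling = 1/4 (half-sibs share one parent — one path of length 2: r = (1/2)^2 = 1/4).
r to a full niece or nephew = 0.25 (full aunt/uncle↔niece/nephew: two paths of length 3 through the shared grandparent pair: r = 2·(1/2)^3 = 1/4).
Summing one r·B term per recipient: 4·0.25·0.484 + 3·0.25·0.208 = 0.64.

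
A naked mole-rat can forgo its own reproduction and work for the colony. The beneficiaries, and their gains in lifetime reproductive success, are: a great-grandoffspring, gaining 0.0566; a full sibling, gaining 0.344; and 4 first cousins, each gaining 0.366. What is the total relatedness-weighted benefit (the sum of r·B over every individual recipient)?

r to a great-grandoffspring = 1/8 (three parent–offspring links: r = (1/2)^3 = 1/8).
r to a full sibling = 0.5 (full sibs share both parents — two paths of length 2: r = 2·(1/2)^2 = 1/2).
r to a first cousin = 0.125 (first cousins share one grandparent pair — two paths of length 4: r = 2·(1/2)^4 = 1/8).
Summing one r·B term per recipient: 1·0.125·0.0566 + 1·0.5·0.344 + 4·0.125·0.366 = 0.362075.

0.362075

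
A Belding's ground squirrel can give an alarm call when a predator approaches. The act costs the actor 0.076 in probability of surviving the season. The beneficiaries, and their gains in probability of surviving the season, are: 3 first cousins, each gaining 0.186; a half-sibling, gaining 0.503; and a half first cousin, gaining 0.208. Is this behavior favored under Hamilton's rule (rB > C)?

Yes

Hamilton's rule: the trait is favored when the sum of r·B over every recipient exceeds the actor's cost C.
r to a first cousin = 0.125 (first cousins share one grandparent pair — two paths of length 4: r = 2·(1/2)^4 = 1/8).
r to a half-sibling = 0.25 (half-sibs share one parent — one path of length 2: r = (1/2)^2 = 1/4).
r to a half first cousin = 0.0625 (half first cousins share one grandparent — one path of length 4: r = (1/2)^4 = 1/16).
Summing one r·B term per recipient: 3·0.125·0.186 + 1·0.25·0.503 + 1·0.0625·0.208 = 0.2085.
0.2085 > 0.076: the indirect benefit exceeds the cost.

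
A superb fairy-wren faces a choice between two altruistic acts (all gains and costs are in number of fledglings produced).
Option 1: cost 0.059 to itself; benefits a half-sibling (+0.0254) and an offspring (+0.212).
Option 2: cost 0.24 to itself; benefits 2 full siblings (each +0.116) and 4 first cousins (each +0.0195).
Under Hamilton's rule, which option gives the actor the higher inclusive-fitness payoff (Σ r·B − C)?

Option 1: r to a half-sibling = 0.25.
Option 1: r to an offspring = 0.5.
Option 1: Σ r·B − C = (1·0.25·0.0254 + 1·0.5·0.212) − 0.059 = 0.05335.
Option 2: r to a full sibling = 0.5.
Option 2: r to a first cousin = 0.125.
Option 2: Σ r·B − C = (2·0.5·0.116 + 4·0.125·0.0195) − 0.24 = -0.11425.
Option 1 has the higher net inclusive-fitness payoff.

Option 1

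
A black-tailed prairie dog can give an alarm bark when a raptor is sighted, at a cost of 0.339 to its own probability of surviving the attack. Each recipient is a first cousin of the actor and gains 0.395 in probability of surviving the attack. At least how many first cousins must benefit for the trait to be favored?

r to a first cousin = 1/8 (first cousins share one grandparent pair — two paths of length 4: r = 2·(1/2)^4 = 1/8).
Hamilton's rule: n·r·B > C  ⇒  n > C/(r·B) = 0.339/(0.125·0.395) = 6.866.
The smallest integer exceeding 6.866 is 7.

7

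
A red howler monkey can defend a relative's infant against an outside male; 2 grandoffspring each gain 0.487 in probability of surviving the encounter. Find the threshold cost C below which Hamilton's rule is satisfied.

r to a grandoffspring = 1/4 (two parent–offspring links: r = (1/2)^2 = 1/4).
Hamilton's rule: n·r·B > C, so the trait is favored while C < n·r·B = 2·0.25·0.487 = 0.2435.

0.2435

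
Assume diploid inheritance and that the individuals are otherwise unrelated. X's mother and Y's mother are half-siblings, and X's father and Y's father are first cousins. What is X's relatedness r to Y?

Independent pedigree routes through distinct common ancestors add.
X and Y are related in two ways: half first cousins through their mothers (r = 1/16) and second cousins through their fathers (r = 1/32).
r = 1/16 + 1/32 = 0.09375.

0.09375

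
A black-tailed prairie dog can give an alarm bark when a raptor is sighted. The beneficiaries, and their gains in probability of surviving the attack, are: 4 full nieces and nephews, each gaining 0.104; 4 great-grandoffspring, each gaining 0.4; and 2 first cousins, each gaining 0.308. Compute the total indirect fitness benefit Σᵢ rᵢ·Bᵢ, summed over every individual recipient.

r to a full niece or nephew = 1/4 (full aunt/uncle↔niece/nephew: two paths of length 3 through the shared grandparent pair: r = 2·(1/2)^3 = 1/4).
r to a great-grandoffspring = 0.125 (three parent–offspring links: r = (1/2)^3 = 1/8).
r to a first cousin = 1/8 (first cousins share one grandparent pair — two paths of length 4: r = 2·(1/2)^4 = 1/8).
Summing one r·B term per recipient: 4·0.25·0.104 + 4·0.125·0.4 + 2·0.125·0.308 = 0.381.

0.381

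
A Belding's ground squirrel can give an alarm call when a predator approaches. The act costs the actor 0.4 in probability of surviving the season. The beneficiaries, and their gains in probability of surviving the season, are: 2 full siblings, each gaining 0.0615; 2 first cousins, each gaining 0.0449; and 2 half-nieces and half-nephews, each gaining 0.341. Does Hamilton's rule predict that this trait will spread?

No

Hamilton's rule: the trait is favored when the sum of r·B over every recipient exceeds the actor's cost C.
r to a full sibling = 0.5 (full sibs share both parents — two paths of length 2: r = 2·(1/2)^2 = 1/2).
r to a first cousin = 1/8 (first cousins share one grandparent pair — two paths of length 4: r = 2·(1/2)^4 = 1/8).
r to a half-niece or half-nephew = 1/8 (half-aunt/uncle↔niece/nephew: one path of length 3: r = (1/2)^3 = 1/8).
Summing one r·B term per recipient: 2·0.5·0.0615 + 2·0.125·0.0449 + 2·0.125·0.341 = 0.157975.
0.157975 < 0.4: the indirect benefit is less than the cost.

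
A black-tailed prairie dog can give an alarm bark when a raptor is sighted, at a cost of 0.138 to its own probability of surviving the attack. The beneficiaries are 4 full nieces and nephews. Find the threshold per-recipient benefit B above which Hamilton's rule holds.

r to a full niece or nephew = 0.25 (full aunt/uncle↔niece/nephew: two paths of length 3 through the shared grandparent pair: r = 2·(1/2)^3 = 1/4).
Hamilton's rule with n recipients of equal r: n·r·B > C, so B > C/(n·r) = 0.138/(4·0.25) = 0.138.

0.138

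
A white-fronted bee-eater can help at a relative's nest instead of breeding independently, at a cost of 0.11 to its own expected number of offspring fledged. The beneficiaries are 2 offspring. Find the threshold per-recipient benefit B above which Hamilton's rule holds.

r to an offspring = 1/2 (one parent–offspring link: r = (1/2)^1 = 1/2).
Hamilton's rule with n recipients of equal r: n·r·B > C, so B > C/(n·r) = 0.11/(2·0.5) = 0.11.

0.11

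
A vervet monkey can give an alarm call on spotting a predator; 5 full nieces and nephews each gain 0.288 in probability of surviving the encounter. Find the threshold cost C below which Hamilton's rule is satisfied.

0.36

r to a full niece or nephew = 0.25 (full aunt/uncle↔niece/nephew: two paths of length 3 through the shared grandparent pair: r = 2·(1/2)^3 = 1/4).
Hamilton's rule: n·r·B > C, so the trait is favored while C < n·r·B = 5·0.25·0.288 = 0.36.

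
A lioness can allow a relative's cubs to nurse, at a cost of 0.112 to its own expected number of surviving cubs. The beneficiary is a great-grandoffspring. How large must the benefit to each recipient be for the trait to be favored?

0.896

r to a great-grandoffspring = 0.125 (three parent–offspring links: r = (1/2)^3 = 1/8).
Hamilton's rule with n recipients of equal r: n·r·B > C, so B > C/(n·r) = 0.112/(1·0.125) = 0.896.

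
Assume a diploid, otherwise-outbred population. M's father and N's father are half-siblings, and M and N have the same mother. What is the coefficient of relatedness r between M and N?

0.3125

Relatedness sums over independent paths through distinct common ancestors.
M and N are related in two ways: half first cousins through their fathers (r = 1/16) and half-sibs through their shared mother (r = 1/4).
r = 1/16 + 1/4 = 5/16 = 0.3125.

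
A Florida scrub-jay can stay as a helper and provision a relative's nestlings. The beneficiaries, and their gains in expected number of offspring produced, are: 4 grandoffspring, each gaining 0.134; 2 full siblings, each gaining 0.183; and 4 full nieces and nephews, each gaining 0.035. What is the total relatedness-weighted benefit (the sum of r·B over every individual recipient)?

0.352

r to a grandoffspring = 1/4 (two parent–offspring links: r = (1/2)^2 = 1/4).
r to a full sibling = 0.5 (full sibs share both parents — two paths of length 2: r = 2·(1/2)^2 = 1/2).
r to a full niece or nephew = 1/4 (full aunt/uncle↔niece/nephew: two paths of length 3 through the shared grandparent pair: r = 2·(1/2)^3 = 1/4).
Summing one r·B term per recipient: 4·0.25·0.134 + 2·0.5·0.183 + 4·0.25·0.035 = 0.352.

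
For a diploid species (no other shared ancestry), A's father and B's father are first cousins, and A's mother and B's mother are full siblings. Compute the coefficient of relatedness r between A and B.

Independent pedigree routes through distinct common ancestors add.
A and B are related in two ways: second cousins through their fathers (r = 1/32) and first cousins through their mothers (r = 1/8).
r = 1/32 + 1/8 = 5/32 = 0.15625.

0.15625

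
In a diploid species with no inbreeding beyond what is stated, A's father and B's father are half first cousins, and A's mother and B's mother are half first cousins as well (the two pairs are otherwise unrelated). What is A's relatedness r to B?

0.03125

Independent pedigree routes through distinct common ancestors add.
A and B are related in two ways: half second cousins through their fathers (r = 1/64) and half second cousins through their mothers (r = 1/64).
r = 1/64 + 1/64 = 0.03125.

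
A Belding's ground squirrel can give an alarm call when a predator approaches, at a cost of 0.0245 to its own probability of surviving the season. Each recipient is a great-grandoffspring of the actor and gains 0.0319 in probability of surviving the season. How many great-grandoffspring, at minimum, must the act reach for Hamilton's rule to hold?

r to a great-grandoffspring = 1/8 (three parent–offspring links: r = (1/2)^3 = 1/8).
Hamilton's rule: n·r·B > C  ⇒  n > C/(r·B) = 0.0245/(0.125·0.0319) = 6.144.
The smallest integer exceeding 6.144 is 7.

7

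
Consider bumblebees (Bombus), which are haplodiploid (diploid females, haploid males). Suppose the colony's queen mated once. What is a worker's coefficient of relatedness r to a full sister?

0.75

Haplodiploid full sisters inherit their father's entire haploid genome identically (contributing 1/2) and on average half of their mother's contribution (1/2 · 1/2 = 1/4); r = 1/2 + 1/4 = 3/4.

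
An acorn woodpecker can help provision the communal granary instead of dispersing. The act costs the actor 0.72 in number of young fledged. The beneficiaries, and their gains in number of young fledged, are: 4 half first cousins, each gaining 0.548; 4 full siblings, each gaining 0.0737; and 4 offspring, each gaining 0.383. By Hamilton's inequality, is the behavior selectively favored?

Hamilton's rule: the trait is favored when the sum of r·B over every recipient exceeds the actor's cost C.
r to a half first cousin = 1/16 (half first cousins share one grandparent — one path of length 4: r = (1/2)^4 = 1/16).
r to a full sibling = 0.5 (full sibs share both parents — two paths of length 2: r = 2·(1/2)^2 = 1/2).
r to an offspring = 0.5 (one parent–offspring link: r = (1/2)^1 = 1/2).
Summing one r·B term per recipient: 4·0.0625·0.548 + 4·0.5·0.0737 + 4·0.5·0.383 = 1.0504.
1.0504 > 0.72: the indirect benefit exceeds the cost.

Yes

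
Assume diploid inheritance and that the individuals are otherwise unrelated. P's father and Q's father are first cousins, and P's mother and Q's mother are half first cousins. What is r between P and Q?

Wright's path rule: contributions from independent ancestry routes add.
P and Q are related in two ways: second cousins through their fathers (r = 1/32) and half second cousins through their mothers (r = 1/64).
r = 1/32 + 1/64 = 0.046875.

0.046875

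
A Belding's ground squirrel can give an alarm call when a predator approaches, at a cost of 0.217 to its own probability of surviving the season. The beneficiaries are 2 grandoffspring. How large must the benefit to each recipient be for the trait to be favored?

0.434

r to a grandoffspring = 0.25 (two parent–offspring links: r = (1/2)^2 = 1/4).
Hamilton's rule with n recipients of equal r: n·r·B > C, so B > C/(n·r) = 0.217/(2·0.25) = 0.434.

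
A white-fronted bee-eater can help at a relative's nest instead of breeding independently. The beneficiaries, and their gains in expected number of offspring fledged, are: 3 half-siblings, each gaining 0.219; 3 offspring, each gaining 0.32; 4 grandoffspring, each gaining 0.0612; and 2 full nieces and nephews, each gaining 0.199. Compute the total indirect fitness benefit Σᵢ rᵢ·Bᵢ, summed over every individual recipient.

r to a half-sibling = 0.25 (half-sibs share one parent — one path of length 2: r = (1/2)^2 = 1/4).
r to an offspring = 0.5 (one parent–offspring link: r = (1/2)^1 = 1/2).
r to a grandoffspring = 1/4 (two parent–offspring links: r = (1/2)^2 = 1/4).
r to a full niece or nephew = 1/4 (full aunt/uncle↔niece/nephew: two paths of length 3 through the shared grandparent pair: r = 2·(1/2)^3 = 1/4).
Summing one r·B term per recipient: 3·0.25·0.219 + 3·0.5·0.32 + 4·0.25·0.0612 + 2·0.25·0.199 = 0.80495.

0.80495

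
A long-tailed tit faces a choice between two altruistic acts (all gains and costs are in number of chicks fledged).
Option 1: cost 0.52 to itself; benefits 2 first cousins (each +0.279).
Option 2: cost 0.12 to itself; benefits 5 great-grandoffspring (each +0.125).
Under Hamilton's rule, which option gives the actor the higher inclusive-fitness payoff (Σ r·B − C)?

Option 1: r to a first cousin = 0.125.
Option 1: Σ r·B − C = (2·0.125·0.279) − 0.52 = -0.45025.
Option 2: r to a great-grandoffspring = 0.125.
Option 2: Σ r·B − C = (5·0.125·0.125) − 0.12 = -0.041875.
Option 2 has the higher net inclusive-fitness payoff.

Option 2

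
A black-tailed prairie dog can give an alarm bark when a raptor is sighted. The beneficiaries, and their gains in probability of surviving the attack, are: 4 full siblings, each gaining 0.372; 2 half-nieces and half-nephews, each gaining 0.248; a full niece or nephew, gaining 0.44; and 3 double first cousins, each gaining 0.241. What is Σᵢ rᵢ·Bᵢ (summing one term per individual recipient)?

1.09675

r to a full sibling = 0.5 (full sibs share both parents — two paths of length 2: r = 2·(1/2)^2 = 1/2).
r to a half-niece or half-nephew = 1/8 (half-aunt/uncle↔niece/nephew: one path of length 3: r = (1/2)^3 = 1/8).
r to a full niece or nephew = 0.25 (full aunt/uncle↔niece/nephew: two paths of length 3 through the shared grandparent pair: r = 2·(1/2)^3 = 1/4).
r to a double first cousin = 0.25 (double first cousins share both grandparent pairs — four paths of length 4: r = 4·(1/2)^4 = 1/4).
Summing one r·B term per recipient: 4·0.5·0.372 + 2·0.125·0.248 + 1·0.25·0.44 + 3·0.25·0.241 = 1.09675.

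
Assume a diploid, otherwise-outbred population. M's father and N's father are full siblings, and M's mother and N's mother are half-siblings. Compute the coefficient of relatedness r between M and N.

0.1875

With two independent routes of shared ancestry, r is the sum of the two contributions.
M and N are related in two ways: first cousins through their fathers (r = 1/8) and half first cousins through their mothers (r = 1/16).
r = 1/8 + 1/16 = 3/16 = 0.1875.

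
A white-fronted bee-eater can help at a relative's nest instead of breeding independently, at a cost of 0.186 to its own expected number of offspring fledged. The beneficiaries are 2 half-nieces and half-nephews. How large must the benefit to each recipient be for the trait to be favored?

r to a half-niece or half-nephew = 1/8 (half-aunt/uncle↔niece/nephew: one path of length 3: r = (1/2)^3 = 1/8).
Hamilton's rule with n recipients of equal r: n·r·B > C, so B > C/(n·r) = 0.186/(2·0.125) = 0.744.

0.744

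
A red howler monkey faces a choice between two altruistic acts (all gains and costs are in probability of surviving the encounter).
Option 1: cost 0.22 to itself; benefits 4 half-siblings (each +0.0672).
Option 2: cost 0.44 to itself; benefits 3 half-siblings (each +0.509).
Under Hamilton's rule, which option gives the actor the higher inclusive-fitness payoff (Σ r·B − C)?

Option 2

Option 1: r to a half-sibling = 0.25.
Option 1: Σ r·B − C = (4·0.25·0.0672) − 0.22 = -0.1528.
Option 2: r to a half-sibling = 0.25.
Option 2: Σ r·B − C = (3·0.25·0.509) − 0.44 = -0.05825.
Option 2 has the higher net inclusive-fitness payoff.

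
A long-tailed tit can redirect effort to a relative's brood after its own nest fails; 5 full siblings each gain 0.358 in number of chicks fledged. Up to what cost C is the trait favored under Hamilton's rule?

r to a full sibling = 0.5 (full sibs share both parents — two paths of length 2: r = 2·(1/2)^2 = 1/2).
Hamilton's rule: n·r·B > C, so the trait is favored while C < n·r·B = 5·0.5·0.358 = 0.895.

0.895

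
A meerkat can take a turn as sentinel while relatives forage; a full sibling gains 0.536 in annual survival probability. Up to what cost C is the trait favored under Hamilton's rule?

r to a full sibling = 0.5 (full sibs share both parents — two paths of length 2: r = 2·(1/2)^2 = 1/2).
Hamilton's rule: n·r·B > C, so the trait is favored while C < n·r·B = 1·0.5·0.536 = 0.268.

0.268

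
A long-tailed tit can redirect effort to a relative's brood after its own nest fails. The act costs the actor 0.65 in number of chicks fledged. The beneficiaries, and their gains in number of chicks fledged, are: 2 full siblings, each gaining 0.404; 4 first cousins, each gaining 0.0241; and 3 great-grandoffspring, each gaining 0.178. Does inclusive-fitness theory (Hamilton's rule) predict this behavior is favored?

Hamilton's rule: the trait is favored when the sum of r·B over every recipient exceeds the actor's cost C.
r to a full sibling = 1/2 (full sibs share both parents — two paths of length 2: r = 2·(1/2)^2 = 1/2).
r to a first cousin = 0.125 (first cousins share one grandparent pair — two paths of length 4: r = 2·(1/2)^4 = 1/8).
r to a great-grandoffspring = 1/8 (three parent–offspring links: r = (1/2)^3 = 1/8).
Summing one r·B term per recipient: 2·0.5·0.404 + 4·0.125·0.0241 + 3·0.125·0.178 = 0.4828.
0.4828 < 0.65: the indirect benefit is less than the cost.

No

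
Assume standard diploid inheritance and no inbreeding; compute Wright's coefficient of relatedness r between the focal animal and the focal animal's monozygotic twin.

1

Each parent–offspring link contributes a factor of 1/2, and independent paths through distinct common ancestors add.
Monozygotic twins share every allele identical by descent: r = 1.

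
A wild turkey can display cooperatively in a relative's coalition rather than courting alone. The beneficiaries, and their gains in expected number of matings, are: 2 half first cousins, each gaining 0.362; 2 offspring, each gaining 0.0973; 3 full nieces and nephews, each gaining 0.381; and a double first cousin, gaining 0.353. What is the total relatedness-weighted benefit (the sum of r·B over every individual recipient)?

r to a half first cousin = 0.0625 (half first cousins share one grandparent — one path of length 4: r = (1/2)^4 = 1/16).
r to an offspring = 0.5 (one parent–offspring link: r = (1/2)^1 = 1/2).
r to a full niece or nephew = 1/4 (full aunt/uncle↔niece/nephew: two paths of length 3 through the shared grandparent pair: r = 2·(1/2)^3 = 1/4).
r to a double first cousin = 1/4 (double first cousins share both grandparent pairs — four paths of length 4: r = 4·(1/2)^4 = 1/4).
Summing one r·B term per recipient: 2·0.0625·0.362 + 2·0.5·0.0973 + 3·0.25·0.381 + 1·0.25·0.353 = 0.51655.

0.51655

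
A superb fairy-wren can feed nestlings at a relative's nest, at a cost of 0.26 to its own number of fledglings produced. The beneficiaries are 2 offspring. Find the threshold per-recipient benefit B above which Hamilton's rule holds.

0.26

r to an offspring = 1/2 (one parent–offspring link: r = (1/2)^1 = 1/2).
Hamilton's rule with n recipients of equal r: n·r·B > C, so B > C/(n·r) = 0.26/(2·0.5) = 0.26.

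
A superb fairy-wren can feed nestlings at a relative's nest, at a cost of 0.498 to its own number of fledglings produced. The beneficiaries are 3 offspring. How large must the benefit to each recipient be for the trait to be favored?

0.332

r to an offspring = 0.5 (one parent–offspring link: r = (1/2)^1 = 1/2).
Hamilton's rule with n recipients of equal r: n·r·B > C, so B > C/(n·r) = 0.498/(3·0.5) = 0.332.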